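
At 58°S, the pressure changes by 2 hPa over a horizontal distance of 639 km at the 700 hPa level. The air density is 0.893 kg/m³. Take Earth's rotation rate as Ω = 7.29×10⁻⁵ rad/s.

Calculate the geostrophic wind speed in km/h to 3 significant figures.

10.2 km/h

Coriolis parameter at 58°S:
f = 2Ω sin φ = 2 × 7.29×10⁻⁵ × sin 58° = 1.24×10⁻⁴ s⁻¹
Pressure gradient: |∂P/∂n| = 200 Pa / 639000 m = 3.13×10⁻⁴ Pa/m
Geostrophic balance (pressure-gradient force = Coriolis force):
V_g = (1/(fρ)) |∂P/∂n| = 3.13×10⁻⁴ / (1.24×10⁻⁴ × 0.893) = 2.83 m/s
Converting: 2.83 m/s × 3.6 = 10.2 km/h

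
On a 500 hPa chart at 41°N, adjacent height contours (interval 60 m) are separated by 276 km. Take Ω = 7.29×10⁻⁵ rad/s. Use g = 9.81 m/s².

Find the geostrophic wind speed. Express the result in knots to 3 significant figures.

43.3 knots

Coriolis parameter at 41°N:
f = 2Ω sin φ = 2 × 7.29×10⁻⁵ × sin 41° = 9.57×10⁻⁵ s⁻¹
Height gradient: |∂Z/∂n| = 60 m / 276000 m = 2.17×10⁻⁴
On a pressure surface, geostrophic balance gives V_g = (g/f)|∂Z/∂n|:
V_g = 9.81 × 2.17×10⁻⁴ / 9.57×10⁻⁵ = 22.3 m/s
Converting: 22.3 m/s × 1.944 = 43.3 knots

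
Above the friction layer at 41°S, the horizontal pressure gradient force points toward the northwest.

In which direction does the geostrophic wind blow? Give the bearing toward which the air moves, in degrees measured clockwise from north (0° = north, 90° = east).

225°

The pressure-gradient force points toward the northwest (bearing 315°).
Geostrophic balance: in the Southern Hemisphere the Coriolis force deflects motion to the left, so the geostrophic wind blows 90° to the left of the pressure-gradient force (low pressure on the right).
Rotating 315° by 90° counterclockwise gives 225° — the wind blows toward the southwest.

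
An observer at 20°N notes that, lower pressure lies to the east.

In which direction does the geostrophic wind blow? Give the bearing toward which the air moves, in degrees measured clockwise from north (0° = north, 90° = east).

180°

The pressure-gradient force points toward the east (bearing 090°).
Geostrophic balance: in the Northern Hemisphere the Coriolis force deflects motion to the right, so the geostrophic wind blows 90° to the right of the pressure-gradient force (low pressure on the left).
Rotating 090° by 90° clockwise gives 180° — the wind blows toward the south.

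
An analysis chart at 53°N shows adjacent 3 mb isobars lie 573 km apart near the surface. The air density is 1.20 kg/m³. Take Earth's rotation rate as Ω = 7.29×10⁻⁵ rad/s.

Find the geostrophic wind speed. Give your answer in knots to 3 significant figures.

Coriolis parameter at 53°N:
f = 2Ω sin φ = 2 × 7.29×10⁻⁵ × sin 53° = 1.16×10⁻⁴ s⁻¹
Pressure gradient: |∂P/∂n| = 300 Pa / 573000 m = 5.24×10⁻⁴ Pa/m
Geostrophic balance (pressure-gradient force = Coriolis force):
V_g = (1/(fρ)) |∂P/∂n| = 5.24×10⁻⁴ / (1.16×10⁻⁴ × 1.20) = 3.75 m/s
Converting: 3.75 m/s × 1.944 = 7.28 knots

7.28 knots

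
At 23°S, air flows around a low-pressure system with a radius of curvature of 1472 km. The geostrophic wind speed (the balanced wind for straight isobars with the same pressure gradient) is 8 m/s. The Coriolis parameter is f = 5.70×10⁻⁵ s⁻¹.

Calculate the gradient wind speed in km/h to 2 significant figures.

26 km/h

Around a low, centrifugal force acts outward with Coriolis, so pressure-gradient force balances both:
(1/ρ)|∂P/∂n| = fV + V²/R  →  V² + fR·V − fR·V_g = 0
With fR = 5.70×10⁻⁵ × 1472×10³ m = 83.9 m/s:
V = [−fR + √((fR)² + 4 fR V_g)]/2 = [−83.9 + √(83.9² + 4×83.9×8)]/2 = 7.36 m/s
Subgeostrophic (V < V_g = 8 m/s), as expected around a low.
Converting: 7.36 m/s × 3.6 = 26 km/h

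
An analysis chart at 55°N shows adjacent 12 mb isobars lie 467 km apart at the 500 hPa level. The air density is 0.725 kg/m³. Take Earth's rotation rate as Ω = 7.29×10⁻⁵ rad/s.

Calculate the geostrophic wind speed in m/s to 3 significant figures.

29.7 m/s

Coriolis parameter at 55°N:
f = 2Ω sin φ = 2 × 7.29×10⁻⁵ × sin 55° = 1.19×10⁻⁴ s⁻¹
Pressure gradient: |∂P/∂n| = 1200 Pa / 467000 m = 2.57×10⁻³ Pa/m
Geostrophic balance (pressure-gradient force = Coriolis force):
V_g = (1/(fρ)) |∂P/∂n| = 2.57×10⁻³ / (1.19×10⁻⁴ × 0.725) = 29.7 m/s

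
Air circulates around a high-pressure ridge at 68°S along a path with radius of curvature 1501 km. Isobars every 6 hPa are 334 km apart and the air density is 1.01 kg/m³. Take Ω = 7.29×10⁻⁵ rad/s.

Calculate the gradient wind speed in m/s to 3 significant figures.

14.1 m/s

Coriolis parameter at 68°S:
f = 2Ω sin φ = 2 × 7.29×10⁻⁵ × sin 68° = 1.35×10⁻⁴ s⁻¹
Pressure gradient: |∂P/∂n| = 600 Pa / 334000 m = 1.80×10⁻³ Pa/m
Geostrophic speed: V_g = |∂P/∂n|/(fρ) = 1.80×10⁻³/(1.35×10⁻⁴ × 1.01) = 13.2 m/s
Around a high, pressure-gradient force acts outward with centrifugal, so Coriolis balances both:
fV = (1/ρ)|∂P/∂n| + V²/R  →  V² − fR·V + fR·V_g = 0
With fR = 1.35×10⁻⁴ × 1501×10³ m = 203 m/s:
V = [fR − √((fR)² − 4 fR V_g)]/2 = [203 − √(203² − 4×203×13.2)]/2 = 14.1 m/s
Supergeostrophic (V > V_g = 13.2 m/s), as expected around a high.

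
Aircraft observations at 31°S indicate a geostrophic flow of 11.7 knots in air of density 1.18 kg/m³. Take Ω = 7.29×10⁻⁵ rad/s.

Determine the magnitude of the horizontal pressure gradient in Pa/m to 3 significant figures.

5.33×10⁻⁴ Pa/m

Coriolis parameter at 31°S:
f = 2Ω sin φ = 2 × 7.29×10⁻⁵ × sin 31° = 7.51×10⁻⁵ s⁻¹
Wind speed in SI: 11.7 knots = 6.02 m/s
Geostrophic balance rearranged: |∂P/∂n| = f ρ V_g
|∂P/∂n| = 7.51×10⁻⁵ × 1.18 × 6.02 = 5.33×10⁻⁴ Pa/m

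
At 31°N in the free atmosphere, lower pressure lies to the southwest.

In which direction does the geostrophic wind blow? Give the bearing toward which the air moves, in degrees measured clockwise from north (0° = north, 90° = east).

315°

The pressure-gradient force points toward the southwest (bearing 225°).
Geostrophic balance: in the Northern Hemisphere the Coriolis force deflects motion to the right, so the geostrophic wind blows 90° to the right of the pressure-gradient force (low pressure on the left).
Rotating 225° by 90° clockwise gives 315° — the wind blows toward the northwest.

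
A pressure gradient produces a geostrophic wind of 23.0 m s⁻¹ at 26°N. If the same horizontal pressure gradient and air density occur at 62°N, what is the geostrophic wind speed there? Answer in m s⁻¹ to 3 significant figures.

With the same pressure gradient and density, V_g ∝ 1/f ∝ 1/sin φ.
V₂ = V₁ · sin φ₁ / sin φ₂ = 23.0 × sin 26° / sin 62°
V₂ = 23.0 × 0.4384/0.8829 = 11.4 m s⁻¹

11.4 m s⁻¹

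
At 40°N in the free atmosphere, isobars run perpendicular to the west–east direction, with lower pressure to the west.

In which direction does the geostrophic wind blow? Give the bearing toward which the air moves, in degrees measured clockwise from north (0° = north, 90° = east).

The pressure-gradient force points toward the west (bearing 270°).
Geostrophic balance: in the Northern Hemisphere the Coriolis force deflects motion to the right, so the geostrophic wind blows 90° to the right of the pressure-gradient force (low pressure on the left).
Rotating 270° by 90° clockwise gives 000° — the wind blows toward the north.

000°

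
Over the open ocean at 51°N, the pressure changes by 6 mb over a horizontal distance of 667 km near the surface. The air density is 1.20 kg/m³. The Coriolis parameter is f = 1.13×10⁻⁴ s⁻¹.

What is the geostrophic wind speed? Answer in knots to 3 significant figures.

12.9 knots

Pressure gradient: |∂P/∂n| = 600 Pa / 667000 m = 9.00×10⁻⁴ Pa/m
Geostrophic balance (pressure-gradient force = Coriolis force):
V_g = (1/(fρ)) |∂P/∂n| = 9.00×10⁻⁴ / (1.13×10⁻⁴ × 1.20) = 6.63 m/s
Converting: 6.63 m/s × 1.944 = 12.9 knots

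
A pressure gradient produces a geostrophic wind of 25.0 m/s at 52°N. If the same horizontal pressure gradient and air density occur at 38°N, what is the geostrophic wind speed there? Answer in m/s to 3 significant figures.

32.0 m/s

With the same pressure gradient and density, V_g ∝ 1/f ∝ 1/sin φ.
V₂ = V₁ · sin φ₁ / sin φ₂ = 25.0 × sin 52° / sin 38°
V₂ = 25.0 × 0.7880/0.6157 = 32.0 m/s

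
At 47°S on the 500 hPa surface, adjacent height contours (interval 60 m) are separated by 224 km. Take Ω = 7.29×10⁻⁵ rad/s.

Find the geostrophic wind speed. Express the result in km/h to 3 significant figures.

Coriolis parameter at 47°S:
f = 2Ω sin φ = 2 × 7.29×10⁻⁵ × sin 47° = 1.07×10⁻⁴ s⁻¹
Height gradient: |∂Z/∂n| = 60 m / 224000 m = 2.68×10⁻⁴
On a pressure surface, geostrophic balance gives V_g = (g/f)|∂Z/∂n|:
V_g = 9.81 × 2.68×10⁻⁴ / 1.07×10⁻⁴ = 24.6 m/s
Converting: 24.6 m/s × 3.6 = 88.7 km/h

88.7 km/h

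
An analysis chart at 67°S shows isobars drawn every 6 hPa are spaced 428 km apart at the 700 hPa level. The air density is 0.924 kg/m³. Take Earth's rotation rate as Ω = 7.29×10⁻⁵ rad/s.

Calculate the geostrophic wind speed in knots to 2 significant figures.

22 knots

Coriolis parameter at 67°S:
f = 2Ω sin φ = 2 × 7.29×10⁻⁵ × sin 67° = 1.34×10⁻⁴ s⁻¹
Pressure gradient: |∂P/∂n| = 600 Pa / 428000 m = 1.40×10⁻³ Pa/m
Geostrophic balance (pressure-gradient force = Coriolis force):
V_g = (1/(fρ)) |∂P/∂n| = 1.40×10⁻³ / (1.34×10⁻⁴ × 0.924) = 11.3 m/s
Converting: 11.3 m/s × 1.944 = 22 knots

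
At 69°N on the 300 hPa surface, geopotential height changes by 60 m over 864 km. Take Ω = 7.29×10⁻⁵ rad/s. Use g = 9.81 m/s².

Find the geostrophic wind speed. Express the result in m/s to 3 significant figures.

5.00 m/s

Coriolis parameter at 69°N:
f = 2Ω sin φ = 2 × 7.29×10⁻⁵ × sin 69° = 1.36×10⁻⁴ s⁻¹
Height gradient: |∂Z/∂n| = 60 m / 864000 m = 6.94×10⁻⁵
On a pressure surface, geostrophic balance gives V_g = (g/f)|∂Z/∂n|:
V_g = 9.81 × 6.94×10⁻⁵ / 1.36×10⁻⁴ = 5.00 m/s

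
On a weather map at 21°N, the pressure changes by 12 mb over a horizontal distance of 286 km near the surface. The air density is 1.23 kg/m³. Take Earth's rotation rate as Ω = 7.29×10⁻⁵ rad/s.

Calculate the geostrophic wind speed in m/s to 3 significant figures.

Coriolis parameter at 21°N:
f = 2Ω sin φ = 2 × 7.29×10⁻⁵ × sin 21° = 5.23×10⁻⁵ s⁻¹
Pressure gradient: |∂P/∂n| = 1200 Pa / 286000 m = 4.20×10⁻³ Pa/m
Geostrophic balance (pressure-gradient force = Coriolis force):
V_g = (1/(fρ)) |∂P/∂n| = 4.20×10⁻³ / (5.23×10⁻⁵ × 1.23) = 65.3 m/s

65.3 m/s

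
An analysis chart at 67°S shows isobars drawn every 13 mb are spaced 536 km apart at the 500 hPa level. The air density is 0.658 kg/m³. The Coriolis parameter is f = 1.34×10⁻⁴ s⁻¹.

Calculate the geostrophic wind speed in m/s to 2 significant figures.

Pressure gradient: |∂P/∂n| = 1300 Pa / 536000 m = 2.43×10⁻³ Pa/m
Geostrophic balance (pressure-gradient force = Coriolis force):
V_g = (1/(fρ)) |∂P/∂n| = 2.43×10⁻³ / (1.34×10⁻⁴ × 0.658) = 27.5 m/s

28 m/s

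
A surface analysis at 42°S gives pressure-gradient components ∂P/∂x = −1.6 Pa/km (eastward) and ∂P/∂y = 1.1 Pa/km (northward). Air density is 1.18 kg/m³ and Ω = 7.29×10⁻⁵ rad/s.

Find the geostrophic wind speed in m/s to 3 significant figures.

Coriolis parameter at 42°S:
f = 2Ω sin φ = 2 × 7.29×10⁻⁵ × sin 42° = 9.76×10⁻⁵ s⁻¹
In the Southern Hemisphere f is negative: f = −9.76×10⁻⁵ s⁻¹.
Component geostrophic relations (x east, y north):
u_g = −(1/(fρ)) ∂P/∂y,  v_g = (1/(fρ)) ∂P/∂x
u_g = −(1.1×10⁻³)/(−9.76×10⁻⁵ × 1.18) = 9.56 m/s;  v_g = (−1.6×10⁻³)/(−9.76×10⁻⁵ × 1.18) = 13.9 m/s
|V_g| = √(u_g² + v_g²) = 16.9 m/s

16.9 m/s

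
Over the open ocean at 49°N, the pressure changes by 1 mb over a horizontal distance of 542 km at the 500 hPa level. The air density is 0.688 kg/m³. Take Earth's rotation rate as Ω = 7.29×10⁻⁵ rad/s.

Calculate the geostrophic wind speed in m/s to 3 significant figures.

Coriolis parameter at 49°N:
f = 2Ω sin φ = 2 × 7.29×10⁻⁵ × sin 49° = 1.10×10⁻⁴ s⁻¹
Pressure gradient: |∂P/∂n| = 100 Pa / 542000 m = 1.85×10⁻⁴ Pa/m
Geostrophic balance (pressure-gradient force = Coriolis force):
V_g = (1/(fρ)) |∂P/∂n| = 1.85×10⁻⁴ / (1.10×10⁻⁴ × 0.688) = 2.44 m/s

2.44 m/s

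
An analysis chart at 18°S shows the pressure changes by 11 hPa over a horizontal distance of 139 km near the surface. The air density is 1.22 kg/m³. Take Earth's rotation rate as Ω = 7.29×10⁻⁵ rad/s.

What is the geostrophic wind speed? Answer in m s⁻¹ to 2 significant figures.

140 m s⁻¹

Coriolis parameter at 18°S:
f = 2Ω sin φ = 2 × 7.29×10⁻⁵ × sin 18° = 4.51×10⁻⁵ s⁻¹
Pressure gradient: |∂P/∂n| = 1100 Pa / 139000 m = 7.91×10⁻³ Pa/m
Geostrophic balance (pressure-gradient force = Coriolis force):
V_g = (1/(fρ)) |∂P/∂n| = 7.91×10⁻³ / (4.51×10⁻⁵ × 1.22) = 144 m/s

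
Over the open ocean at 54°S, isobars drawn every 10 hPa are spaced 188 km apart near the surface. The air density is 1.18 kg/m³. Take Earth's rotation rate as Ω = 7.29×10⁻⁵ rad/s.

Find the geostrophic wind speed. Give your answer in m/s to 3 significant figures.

Coriolis parameter at 54°S:
f = 2Ω sin φ = 2 × 7.29×10⁻⁵ × sin 54° = 1.18×10⁻⁴ s⁻¹
Pressure gradient: |∂P/∂n| = 1000 Pa / 188000 m = 5.32×10⁻³ Pa/m
Geostrophic balance (pressure-gradient force = Coriolis force):
V_g = (1/(fρ)) |∂P/∂n| = 5.32×10⁻³ / (1.18×10⁻⁴ × 1.18) = 38.2 m/s

38.2 m/s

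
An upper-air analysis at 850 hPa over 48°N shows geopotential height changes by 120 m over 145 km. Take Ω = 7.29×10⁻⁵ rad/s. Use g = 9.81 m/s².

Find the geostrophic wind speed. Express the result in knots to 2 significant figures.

150 knots

Coriolis parameter at 48°N:
f = 2Ω sin φ = 2 × 7.29×10⁻⁵ × sin 48° = 1.08×10⁻⁴ s⁻¹
Height gradient: |∂Z/∂n| = 120 m / 145000 m = 8.28×10⁻⁴
On a pressure surface, geostrophic balance gives V_g = (g/f)|∂Z/∂n|:
V_g = 9.81 × 8.28×10⁻⁴ / 1.08×10⁻⁴ = 74.9 m/s
Converting: 74.9 m/s × 1.944 = 150 knots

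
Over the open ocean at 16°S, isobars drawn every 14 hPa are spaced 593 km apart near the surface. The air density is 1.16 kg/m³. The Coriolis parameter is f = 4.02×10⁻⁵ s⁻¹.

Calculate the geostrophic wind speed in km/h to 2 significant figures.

Pressure gradient: |∂P/∂n| = 1400 Pa / 593000 m = 2.36×10⁻³ Pa/m
Geostrophic balance (pressure-gradient force = Coriolis force):
V_g = (1/(fρ)) |∂P/∂n| = 2.36×10⁻³ / (4.02×10⁻⁵ × 1.16) = 50.6 m/s
Converting: 50.6 m/s × 3.6 = 180 km/h

180 km/h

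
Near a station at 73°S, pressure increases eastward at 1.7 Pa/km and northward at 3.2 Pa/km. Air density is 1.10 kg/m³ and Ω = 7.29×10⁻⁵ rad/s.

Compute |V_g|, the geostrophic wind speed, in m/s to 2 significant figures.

24 m/s

Coriolis parameter at 73°S:
f = 2Ω sin φ = 2 × 7.29×10⁻⁵ × sin 73° = 1.39×10⁻⁴ s⁻¹
In the Southern Hemisphere f is negative: f = −1.39×10⁻⁴ s⁻¹.
Component geostrophic relations (x east, y north):
u_g = −(1/(fρ)) ∂P/∂y,  v_g = (1/(fρ)) ∂P/∂x
u_g = −(3.2×10⁻³)/(−1.39×10⁻⁴ × 1.10) = 20.9 m/s;  v_g = (1.7×10⁻³)/(−1.39×10⁻⁴ × 1.10) = −11.1 m/s
|V_g| = √(u_g² + v_g²) = 23.6 m/s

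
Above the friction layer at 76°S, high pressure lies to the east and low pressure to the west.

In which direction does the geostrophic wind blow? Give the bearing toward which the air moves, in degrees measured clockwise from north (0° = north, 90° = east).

180°

The pressure-gradient force points toward the west (bearing 270°).
Geostrophic balance: in the Southern Hemisphere the Coriolis force deflects motion to the left, so the geostrophic wind blows 90° to the left of the pressure-gradient force (low pressure on the right).
Rotating 270° by 90° counterclockwise gives 180° — the wind blows toward the south.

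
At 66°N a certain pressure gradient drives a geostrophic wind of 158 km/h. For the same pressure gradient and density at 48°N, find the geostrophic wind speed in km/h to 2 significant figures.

190 km/h

With the same pressure gradient and density, V_g ∝ 1/f ∝ 1/sin φ.
V₂ = V₁ · sin φ₁ / sin φ₂ = 158 × sin 66° / sin 48°
V₂ = 158 × 0.9135/0.7431 = 190 km/h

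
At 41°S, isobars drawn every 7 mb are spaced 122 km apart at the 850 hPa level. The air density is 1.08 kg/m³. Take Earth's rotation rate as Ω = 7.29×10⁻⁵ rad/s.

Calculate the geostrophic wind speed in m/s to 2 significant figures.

56 m/s

Coriolis parameter at 41°S:
f = 2Ω sin φ = 2 × 7.29×10⁻⁵ × sin 41° = 9.57×10⁻⁵ s⁻¹
Pressure gradient: |∂P/∂n| = 700 Pa / 122000 m = 5.74×10⁻³ Pa/m
Geostrophic balance (pressure-gradient force = Coriolis force):
V_g = (1/(fρ)) |∂P/∂n| = 5.74×10⁻³ / (9.57×10⁻⁵ × 1.08) = 55.5 m/s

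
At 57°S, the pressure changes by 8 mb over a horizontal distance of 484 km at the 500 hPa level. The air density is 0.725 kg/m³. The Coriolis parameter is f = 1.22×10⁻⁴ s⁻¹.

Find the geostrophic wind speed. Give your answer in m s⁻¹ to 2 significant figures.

19 m s⁻¹

Pressure gradient: |∂P/∂n| = 800 Pa / 484000 m = 1.65×10⁻³ Pa/m
Geostrophic balance (pressure-gradient force = Coriolis force):
V_g = (1/(fρ)) |∂P/∂n| = 1.65×10⁻³ / (1.22×10⁻⁴ × 0.725) = 18.7 m/s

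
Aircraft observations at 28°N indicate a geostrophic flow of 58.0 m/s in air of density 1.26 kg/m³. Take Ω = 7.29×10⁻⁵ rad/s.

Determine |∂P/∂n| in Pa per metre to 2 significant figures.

Coriolis parameter at 28°N:
f = 2Ω sin φ = 2 × 7.29×10⁻⁵ × sin 28° = 6.84×10⁻⁵ s⁻¹
Geostrophic balance rearranged: |∂P/∂n| = f ρ V_g
|∂P/∂n| = 6.84×10⁻⁵ × 1.26 × 58.0 = 5.00×10⁻³ Pa/m

5.0×10⁻³ Pa/m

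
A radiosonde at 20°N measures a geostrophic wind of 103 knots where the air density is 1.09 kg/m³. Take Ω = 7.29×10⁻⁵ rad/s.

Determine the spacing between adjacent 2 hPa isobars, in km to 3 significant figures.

69.4 km

Coriolis parameter at 20°N:
f = 2Ω sin φ = 2 × 7.29×10⁻⁵ × sin 20° = 4.99×10⁻⁵ s⁻¹
Wind speed in SI: 103 knots = 53.0 m/s
Geostrophic balance rearranged: |∂P/∂n| = f ρ V_g
|∂P/∂n| = 4.99×10⁻⁵ × 1.09 × 53.0 = 2.88×10⁻³ Pa/m
Isobar spacing: Δn = ΔP/|∂P/∂n| = 200 Pa / 2.88×10⁻³ Pa/m = 69441 m ≈ 69.4 km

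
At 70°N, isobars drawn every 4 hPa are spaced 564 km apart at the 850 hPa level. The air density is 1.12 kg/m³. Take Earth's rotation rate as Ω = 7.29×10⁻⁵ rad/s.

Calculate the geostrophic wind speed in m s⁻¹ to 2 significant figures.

4.6 m s⁻¹

Coriolis parameter at 70°N:
f = 2Ω sin φ = 2 × 7.29×10⁻⁵ × sin 70° = 1.37×10⁻⁴ s⁻¹
Pressure gradient: |∂P/∂n| = 400 Pa / 564000 m = 7.09×10⁻⁴ Pa/m
Geostrophic balance (pressure-gradient force = Coriolis force):
V_g = (1/(fρ)) |∂P/∂n| = 7.09×10⁻⁴ / (1.37×10⁻⁴ × 1.12) = 4.62 m/s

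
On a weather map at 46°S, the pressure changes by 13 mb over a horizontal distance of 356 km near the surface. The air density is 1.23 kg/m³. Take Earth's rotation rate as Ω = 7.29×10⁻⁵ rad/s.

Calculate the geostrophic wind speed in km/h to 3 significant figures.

102 km/h

Coriolis parameter at 46°S:
f = 2Ω sin φ = 2 × 7.29×10⁻⁵ × sin 46° = 1.05×10⁻⁴ s⁻¹
Pressure gradient: |∂P/∂n| = 1300 Pa / 356000 m = 3.65×10⁻³ Pa/m
Geostrophic balance (pressure-gradient force = Coriolis force):
V_g = (1/(fρ)) |∂P/∂n| = 3.65×10⁻³ / (1.05×10⁻⁴ × 1.23) = 28.3 m/s
Converting: 28.3 m/s × 3.6 = 102 km/h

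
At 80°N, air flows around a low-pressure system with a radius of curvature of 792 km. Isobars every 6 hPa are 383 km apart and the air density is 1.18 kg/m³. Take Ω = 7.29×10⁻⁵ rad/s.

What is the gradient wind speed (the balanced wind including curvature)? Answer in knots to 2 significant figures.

17 knots

Coriolis parameter at 80°N:
f = 2Ω sin φ = 2 × 7.29×10⁻⁵ × sin 80° = 1.44×10⁻⁴ s⁻¹
Pressure gradient: |∂P/∂n| = 600 Pa / 383000 m = 1.57×10⁻³ Pa/m
Geostrophic speed: V_g = |∂P/∂n|/(fρ) = 1.57×10⁻³/(1.44×10⁻⁴ × 1.18) = 9.25 m/s
Around a low, centrifugal force acts outward with Coriolis, so pressure-gradient force balances both:
(1/ρ)|∂P/∂n| = fV + V²/R  →  V² + fR·V − fR·V_g = 0
With fR = 1.44×10⁻⁴ × 792×10³ m = 114 m/s:
V = [−fR + √((fR)² + 4 fR V_g)]/2 = [−114 + √(114² + 4×114×9.25)]/2 = 8.6 m/s
Subgeostrophic (V < V_g = 9.25 m/s), as expected around a low.
Converting: 8.6 m/s × 1.944 = 17 knots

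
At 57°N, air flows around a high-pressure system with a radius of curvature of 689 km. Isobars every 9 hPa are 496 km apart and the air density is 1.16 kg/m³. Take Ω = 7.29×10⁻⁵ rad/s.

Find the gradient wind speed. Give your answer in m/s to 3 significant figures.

15.7 m/s

Coriolis parameter at 57°N:
f = 2Ω sin φ = 2 × 7.29×10⁻⁵ × sin 57° = 1.22×10⁻⁴ s⁻¹
Pressure gradient: |∂P/∂n| = 900 Pa / 496000 m = 1.81×10⁻³ Pa/m
Geostrophic speed: V_g = |∂P/∂n|/(fρ) = 1.81×10⁻³/(1.22×10⁻⁴ × 1.16) = 12.8 m/s
Around a high, pressure-gradient force acts outward with centrifugal, so Coriolis balances both:
fV = (1/ρ)|∂P/∂n| + V²/R  →  V² − fR·V + fR·V_g = 0
With fR = 1.22×10⁻⁴ × 689×10³ m = 84.2 m/s:
V = [fR − √((fR)² − 4 fR V_g)]/2 = [84.2 − √(84.2² − 4×84.2×12.8)]/2 = 15.7 m/s
Supergeostrophic (V > V_g = 12.8 m/s), as expected around a high.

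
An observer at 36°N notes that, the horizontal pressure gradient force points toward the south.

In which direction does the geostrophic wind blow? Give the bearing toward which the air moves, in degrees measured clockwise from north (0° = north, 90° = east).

270°

The pressure-gradient force points toward the south (bearing 180°).
Geostrophic balance: in the Northern Hemisphere the Coriolis force deflects motion to the right, so the geostrophic wind blows 90° to the right of the pressure-gradient force (low pressure on the left).
Rotating 180° by 90° clockwise gives 270° — the wind blows toward the west.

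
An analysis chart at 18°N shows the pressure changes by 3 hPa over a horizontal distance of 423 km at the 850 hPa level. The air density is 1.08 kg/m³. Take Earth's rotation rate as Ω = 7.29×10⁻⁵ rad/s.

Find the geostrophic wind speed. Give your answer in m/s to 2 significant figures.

15 m/s

Coriolis parameter at 18°N:
f = 2Ω sin φ = 2 × 7.29×10⁻⁵ × sin 18° = 4.51×10⁻⁵ s⁻¹
Pressure gradient: |∂P/∂n| = 300 Pa / 423000 m = 7.09×10⁻⁴ Pa/m
Geostrophic balance (pressure-gradient force = Coriolis force):
V_g = (1/(fρ)) |∂P/∂n| = 7.09×10⁻⁴ / (4.51×10⁻⁵ × 1.08) = 14.6 m/s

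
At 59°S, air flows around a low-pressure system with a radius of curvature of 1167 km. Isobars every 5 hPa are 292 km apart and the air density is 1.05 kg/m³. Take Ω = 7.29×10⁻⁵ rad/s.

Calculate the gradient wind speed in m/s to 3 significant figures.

12.1 m/s

Coriolis parameter at 59°S:
f = 2Ω sin φ = 2 × 7.29×10⁻⁵ × sin 59° = 1.25×10⁻⁴ s⁻¹
Pressure gradient: |∂P/∂n| = 500 Pa / 292000 m = 1.71×10⁻³ Pa/m
Geostrophic speed: V_g = |∂P/∂n|/(fρ) = 1.71×10⁻³/(1.25×10⁻⁴ × 1.05) = 13.0 m/s
Around a low, centrifugal force acts outward with Coriolis, so pressure-gradient force balances both:
(1/ρ)|∂P/∂n| = fV + V²/R  →  V² + fR·V − fR·V_g = 0
With fR = 1.25×10⁻⁴ × 1167×10³ m = 146 m/s:
V = [−fR + √((fR)² + 4 fR V_g)]/2 = [−146 + √(146² + 4×146×13)]/2 = 12.1 m/s
Subgeostrophic (V < V_g = 13 m/s), as expected around a low.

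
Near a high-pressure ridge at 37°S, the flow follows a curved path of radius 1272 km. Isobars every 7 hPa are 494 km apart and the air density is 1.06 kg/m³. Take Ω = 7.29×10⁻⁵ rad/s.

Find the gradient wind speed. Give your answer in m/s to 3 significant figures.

18.2 m/s

Coriolis parameter at 37°S:
f = 2Ω sin φ = 2 × 7.29×10⁻⁵ × sin 37° = 8.77×10⁻⁵ s⁻¹
Pressure gradient: |∂P/∂n| = 700 Pa / 494000 m = 1.42×10⁻³ Pa/m
Geostrophic speed: V_g = |∂P/∂n|/(fρ) = 1.42×10⁻³/(8.77×10⁻⁵ × 1.06) = 15.2 m/s
Around a high, pressure-gradient force acts outward with centrifugal, so Coriolis balances both:
fV = (1/ρ)|∂P/∂n| + V²/R  →  V² − fR·V + fR·V_g = 0
With fR = 8.77×10⁻⁵ × 1272×10³ m = 112 m/s:
V = [fR − √((fR)² − 4 fR V_g)]/2 = [112 − √(112² − 4×112×15.2)]/2 = 18.2 m/s
Supergeostrophic (V > V_g = 15.2 m/s), as expected around a high.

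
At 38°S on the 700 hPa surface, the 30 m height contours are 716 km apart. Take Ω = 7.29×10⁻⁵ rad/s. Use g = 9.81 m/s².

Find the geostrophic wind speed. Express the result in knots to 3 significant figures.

Coriolis parameter at 38°S:
f = 2Ω sin φ = 2 × 7.29×10⁻⁵ × sin 38° = 8.98×10⁻⁵ s⁻¹
Height gradient: |∂Z/∂n| = 30 m / 716000 m = 4.19×10⁻⁵
On a pressure surface, geostrophic balance gives V_g = (g/f)|∂Z/∂n|:
V_g = 9.81 × 4.19×10⁻⁵ / 8.98×10⁻⁵ = 4.58 m/s
Converting: 4.58 m/s × 1.944 = 8.90 knots

8.90 knots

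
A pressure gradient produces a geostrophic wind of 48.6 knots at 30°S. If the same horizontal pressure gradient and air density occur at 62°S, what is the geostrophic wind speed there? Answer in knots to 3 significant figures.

27.5 knots

With the same pressure gradient and density, V_g ∝ 1/f ∝ 1/sin φ.
V₂ = V₁ · sin φ₁ / sin φ₂ = 48.6 × sin 30° / sin 62°
V₂ = 48.6 × 0.5000/0.8829 = 27.5 knots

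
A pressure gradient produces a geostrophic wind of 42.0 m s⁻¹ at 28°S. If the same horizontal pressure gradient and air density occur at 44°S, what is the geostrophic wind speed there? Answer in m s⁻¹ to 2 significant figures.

28 m s⁻¹

With the same pressure gradient and density, V_g ∝ 1/f ∝ 1/sin φ.
V₂ = V₁ · sin φ₁ / sin φ₂ = 42.0 × sin 28° / sin 44°
V₂ = 42.0 × 0.4695/0.6947 = 28 m s⁻¹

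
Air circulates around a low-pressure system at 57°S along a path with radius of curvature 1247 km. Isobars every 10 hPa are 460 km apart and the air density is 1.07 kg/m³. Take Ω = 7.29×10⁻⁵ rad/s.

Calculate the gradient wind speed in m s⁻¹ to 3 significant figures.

15.1 m s⁻¹

Coriolis parameter at 57°S:
f = 2Ω sin φ = 2 × 7.29×10⁻⁵ × sin 57° = 1.22×10⁻⁴ s⁻¹
Pressure gradient: |∂P/∂n| = 1000 Pa / 460000 m = 2.17×10⁻³ Pa/m
Geostrophic speed: V_g = |∂P/∂n|/(fρ) = 2.17×10⁻³/(1.22×10⁻⁴ × 1.07) = 16.6 m/s
Around a low, centrifugal force acts outward with Coriolis, so pressure-gradient force balances both:
(1/ρ)|∂P/∂n| = fV + V²/R  →  V² + fR·V − fR·V_g = 0
With fR = 1.22×10⁻⁴ × 1247×10³ m = 152 m/s:
V = [−fR + √((fR)² + 4 fR V_g)]/2 = [−152 + √(152² + 4×152×16.6)]/2 = 15.1 m/s
Subgeostrophic (V < V_g = 16.6 m/s), as expected around a low.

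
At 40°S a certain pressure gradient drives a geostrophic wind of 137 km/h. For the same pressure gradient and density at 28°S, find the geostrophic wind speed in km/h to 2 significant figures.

With the same pressure gradient and density, V_g ∝ 1/f ∝ 1/sin φ.
V₂ = V₁ · sin φ₁ / sin φ₂ = 137 × sin 40° / sin 28°
V₂ = 137 × 0.6428/0.4695 = 190 km/h

190 km/h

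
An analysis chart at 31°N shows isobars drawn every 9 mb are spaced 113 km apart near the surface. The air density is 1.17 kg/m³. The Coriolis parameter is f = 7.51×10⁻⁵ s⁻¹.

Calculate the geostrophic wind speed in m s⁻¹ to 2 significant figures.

Pressure gradient: |∂P/∂n| = 900 Pa / 113000 m = 7.96×10⁻³ Pa/m
Geostrophic balance (pressure-gradient force = Coriolis force):
V_g = (1/(fρ)) |∂P/∂n| = 7.96×10⁻³ / (7.51×10⁻⁵ × 1.17) = 90.6 m/s

91 m s⁻¹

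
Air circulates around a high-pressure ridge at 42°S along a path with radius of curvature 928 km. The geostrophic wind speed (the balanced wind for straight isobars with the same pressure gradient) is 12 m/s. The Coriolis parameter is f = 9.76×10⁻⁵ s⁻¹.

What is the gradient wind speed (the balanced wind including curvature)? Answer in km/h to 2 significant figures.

Around a high, pressure-gradient force acts outward with centrifugal, so Coriolis balances both:
fV = (1/ρ)|∂P/∂n| + V²/R  →  V² − fR·V + fR·V_g = 0
With fR = 9.76×10⁻⁵ × 928×10³ m = 90.6 m/s:
V = [fR − √((fR)² − 4 fR V_g)]/2 = [90.6 − √(90.6² − 4×90.6×12)]/2 = 14.2 m/s
Supergeostrophic (V > V_g = 12 m/s), as expected around a high.
Converting: 14.2 m/s × 3.6 = 51 km/h

51 km/h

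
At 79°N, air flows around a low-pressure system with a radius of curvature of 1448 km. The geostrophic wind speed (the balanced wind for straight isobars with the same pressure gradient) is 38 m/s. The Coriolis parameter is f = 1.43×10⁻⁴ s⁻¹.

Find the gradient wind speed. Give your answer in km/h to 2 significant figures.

Around a low, centrifugal force acts outward with Coriolis, so pressure-gradient force balances both:
(1/ρ)|∂P/∂n| = fV + V²/R  →  V² + fR·V − fR·V_g = 0
With fR = 1.43×10⁻⁴ × 1448×10³ m = 207 m/s:
V = [−fR + √((fR)² + 4 fR V_g)]/2 = [−207 + √(207² + 4×207×38)]/2 = 32.8 m/s
Subgeostrophic (V < V_g = 38 m/s), as expected around a low.
Converting: 32.8 m/s × 3.6 = 120 km/h

120 km/h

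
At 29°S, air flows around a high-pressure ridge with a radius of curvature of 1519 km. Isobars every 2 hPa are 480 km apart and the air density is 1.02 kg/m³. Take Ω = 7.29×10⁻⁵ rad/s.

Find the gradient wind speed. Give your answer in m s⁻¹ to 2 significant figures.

6.1 m s⁻¹

Coriolis parameter at 29°S:
f = 2Ω sin φ = 2 × 7.29×10⁻⁵ × sin 29° = 7.07×10⁻⁵ s⁻¹
Pressure gradient: |∂P/∂n| = 200 Pa / 480000 m = 4.17×10⁻⁴ Pa/m
Geostrophic speed: V_g = |∂P/∂n|/(fρ) = 4.17×10⁻⁴/(7.07×10⁻⁵ × 1.02) = 5.78 m/s
Around a high, pressure-gradient force acts outward with centrifugal, so Coriolis balances both:
fV = (1/ρ)|∂P/∂n| + V²/R  →  V² − fR·V + fR·V_g = 0
With fR = 7.07×10⁻⁵ × 1519×10³ m = 107 m/s:
V = [fR − √((fR)² − 4 fR V_g)]/2 = [107 − √(107² − 4×107×5.78)]/2 = 6.13 m/s
Supergeostrophic (V > V_g = 5.78 m/s), as expected around a high.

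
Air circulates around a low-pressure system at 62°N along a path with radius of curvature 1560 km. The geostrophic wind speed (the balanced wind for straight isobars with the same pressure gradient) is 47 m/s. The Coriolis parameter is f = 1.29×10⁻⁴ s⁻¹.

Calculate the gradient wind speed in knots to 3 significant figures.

76.4 knots

Around a low, centrifugal force acts outward with Coriolis, so pressure-gradient force balances both:
(1/ρ)|∂P/∂n| = fV + V²/R  →  V² + fR·V − fR·V_g = 0
With fR = 1.29×10⁻⁴ × 1560×10³ m = 201 m/s:
V = [−fR + √((fR)² + 4 fR V_g)]/2 = [−201 + √(201² + 4×201×47)]/2 = 39.3 m/s
Subgeostrophic (V < V_g = 47 m/s), as expected around a low.
Converting: 39.3 m/s × 1.944 = 76.4 knots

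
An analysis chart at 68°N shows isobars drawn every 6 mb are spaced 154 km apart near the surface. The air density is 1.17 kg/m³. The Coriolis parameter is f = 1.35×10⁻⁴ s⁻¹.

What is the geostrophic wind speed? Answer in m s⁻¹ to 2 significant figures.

25 m s⁻¹

Pressure gradient: |∂P/∂n| = 600 Pa / 154000 m = 3.90×10⁻³ Pa/m
Geostrophic balance (pressure-gradient force = Coriolis force):
V_g = (1/(fρ)) |∂P/∂n| = 3.90×10⁻³ / (1.35×10⁻⁴ × 1.17) = 24.7 m/s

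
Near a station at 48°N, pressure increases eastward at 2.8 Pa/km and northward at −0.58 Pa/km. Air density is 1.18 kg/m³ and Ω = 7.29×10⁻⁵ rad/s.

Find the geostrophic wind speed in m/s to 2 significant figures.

22 m/s

Coriolis parameter at 48°N:
f = 2Ω sin φ = 2 × 7.29×10⁻⁵ × sin 48° = 1.08×10⁻⁴ s⁻¹
Component geostrophic relations (x east, y north):
u_g = −(1/(fρ)) ∂P/∂y,  v_g = (1/(fρ)) ∂P/∂x
u_g = −(−0.58×10⁻³)/(1.08×10⁻⁴ × 1.18) = 4.54 m/s;  v_g = (2.8×10⁻³)/(1.08×10⁻⁴ × 1.18) = 21.9 m/s
|V_g| = √(u_g² + v_g²) = 22.4 m/s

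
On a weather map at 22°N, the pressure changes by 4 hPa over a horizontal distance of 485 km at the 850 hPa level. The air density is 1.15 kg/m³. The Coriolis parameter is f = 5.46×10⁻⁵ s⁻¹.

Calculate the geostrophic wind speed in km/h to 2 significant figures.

Pressure gradient: |∂P/∂n| = 400 Pa / 485000 m = 8.25×10⁻⁴ Pa/m
Geostrophic balance (pressure-gradient force = Coriolis force):
V_g = (1/(fρ)) |∂P/∂n| = 8.25×10⁻⁴ / (5.46×10⁻⁵ × 1.15) = 13.1 m/s
Converting: 13.1 m/s × 3.6 = 47 km/h

47 km/h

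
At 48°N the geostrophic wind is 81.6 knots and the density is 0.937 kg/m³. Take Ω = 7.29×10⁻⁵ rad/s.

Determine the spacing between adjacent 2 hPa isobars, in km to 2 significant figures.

47 km

Coriolis parameter at 48°N:
f = 2Ω sin φ = 2 × 7.29×10⁻⁵ × sin 48° = 1.08×10⁻⁴ s⁻¹
Wind speed in SI: 81.6 knots = 42.0 m/s
Geostrophic balance rearranged: |∂P/∂n| = f ρ V_g
|∂P/∂n| = 1.08×10⁻⁴ × 0.937 × 42.0 = 4.26×10⁻³ Pa/m
Isobar spacing: Δn = ΔP/|∂P/∂n| = 200 Pa / 4.26×10⁻³ Pa/m = 46928 m ≈ 47 km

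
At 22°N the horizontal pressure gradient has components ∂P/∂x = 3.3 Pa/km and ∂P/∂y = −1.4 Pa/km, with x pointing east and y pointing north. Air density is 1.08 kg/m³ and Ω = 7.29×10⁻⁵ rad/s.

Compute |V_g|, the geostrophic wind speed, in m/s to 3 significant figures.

Coriolis parameter at 22°N:
f = 2Ω sin φ = 2 × 7.29×10⁻⁵ × sin 22° = 5.46×10⁻⁵ s⁻¹
Component geostrophic relations (x east, y north):
u_g = −(1/(fρ)) ∂P/∂y,  v_g = (1/(fρ)) ∂P/∂x
u_g = −(−1.4×10⁻³)/(5.46×10⁻⁵ × 1.08) = 23.7 m/s;  v_g = (3.3×10⁻³)/(5.46×10⁻⁵ × 1.08) = 55.9 m/s
|V_g| = √(u_g² + v_g²) = 60.8 m/s

60.8 m/s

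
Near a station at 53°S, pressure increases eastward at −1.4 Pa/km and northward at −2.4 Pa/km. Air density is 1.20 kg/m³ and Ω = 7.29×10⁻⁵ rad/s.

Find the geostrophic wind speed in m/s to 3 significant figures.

Coriolis parameter at 53°S:
f = 2Ω sin φ = 2 × 7.29×10⁻⁵ × sin 53° = 1.16×10⁻⁴ s⁻¹
In the Southern Hemisphere f is negative: f = −1.16×10⁻⁴ s⁻¹.
Component geostrophic relations (x east, y north):
u_g = −(1/(fρ)) ∂P/∂y,  v_g = (1/(fρ)) ∂P/∂x
u_g = −(−2.4×10⁻³)/(−1.16×10⁻⁴ × 1.20) = −17.2 m/s;  v_g = (−1.4×10⁻³)/(−1.16×10⁻⁴ × 1.20) = 10.0 m/s
|V_g| = √(u_g² + v_g²) = 19.9 m/s

19.9 m/s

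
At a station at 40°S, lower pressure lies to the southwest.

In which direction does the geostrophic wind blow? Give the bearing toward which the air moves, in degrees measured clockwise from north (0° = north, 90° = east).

The pressure-gradient force points toward the southwest (bearing 225°).
Geostrophic balance: in the Southern Hemisphere the Coriolis force deflects motion to the left, so the geostrophic wind blows 90° to the left of the pressure-gradient force (low pressure on the right).
Rotating 225° by 90° counterclockwise gives 135° — the wind blows toward the southeast.

135°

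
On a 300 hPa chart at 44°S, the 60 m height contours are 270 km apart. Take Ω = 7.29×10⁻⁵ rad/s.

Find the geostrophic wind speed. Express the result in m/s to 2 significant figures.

22 m/s

Coriolis parameter at 44°S:
f = 2Ω sin φ = 2 × 7.29×10⁻⁵ × sin 44° = 1.01×10⁻⁴ s⁻¹
Height gradient: |∂Z/∂n| = 60 m / 270000 m = 2.22×10⁻⁴
On a pressure surface, geostrophic balance gives V_g = (g/f)|∂Z/∂n|:
V_g = 9.81 × 2.22×10⁻⁴ / 1.01×10⁻⁴ = 21.5 m/s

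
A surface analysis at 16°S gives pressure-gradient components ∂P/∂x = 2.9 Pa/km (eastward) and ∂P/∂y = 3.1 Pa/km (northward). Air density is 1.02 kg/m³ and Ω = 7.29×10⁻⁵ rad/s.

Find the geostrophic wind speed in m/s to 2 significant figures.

100 m/s

Coriolis parameter at 16°S:
f = 2Ω sin φ = 2 × 7.29×10⁻⁵ × sin 16° = 4.02×10⁻⁵ s⁻¹
In the Southern Hemisphere f is negative: f = −4.02×10⁻⁵ s⁻¹.
Component geostrophic relations (x east, y north):
u_g = −(1/(fρ)) ∂P/∂y,  v_g = (1/(fρ)) ∂P/∂x
u_g = −(3.1×10⁻³)/(−4.02×10⁻⁵ × 1.02) = 75.6 m/s;  v_g = (2.9×10⁻³)/(−4.02×10⁻⁵ × 1.02) = −70.7 m/s
|V_g| = √(u_g² + v_g²) = 104 m/s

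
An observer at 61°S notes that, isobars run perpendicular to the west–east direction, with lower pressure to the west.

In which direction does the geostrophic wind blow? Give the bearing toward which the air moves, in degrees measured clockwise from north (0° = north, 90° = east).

180°

The pressure-gradient force points toward the west (bearing 270°).
Geostrophic balance: in the Southern Hemisphere the Coriolis force deflects motion to the left, so the geostrophic wind blows 90° to the left of the pressure-gradient force (low pressure on the right).
Rotating 270° by 90° counterclockwise gives 180° — the wind blows toward the south.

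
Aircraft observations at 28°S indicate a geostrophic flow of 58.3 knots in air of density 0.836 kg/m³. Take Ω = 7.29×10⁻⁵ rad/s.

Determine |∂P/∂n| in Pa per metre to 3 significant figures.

1.72×10⁻³ Pa/m

Coriolis parameter at 28°S:
f = 2Ω sin φ = 2 × 7.29×10⁻⁵ × sin 28° = 6.84×10⁻⁵ s⁻¹
Wind speed in SI: 58.3 knots = 30.0 m/s
Geostrophic balance rearranged: |∂P/∂n| = f ρ V_g
|∂P/∂n| = 6.84×10⁻⁵ × 0.836 × 30.0 = 1.72×10⁻³ Pa/m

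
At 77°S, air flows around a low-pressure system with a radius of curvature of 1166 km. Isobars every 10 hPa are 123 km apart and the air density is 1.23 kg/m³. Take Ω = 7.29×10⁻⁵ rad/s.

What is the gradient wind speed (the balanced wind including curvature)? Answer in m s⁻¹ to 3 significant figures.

37.9 m s⁻¹

Coriolis parameter at 77°S:
f = 2Ω sin φ = 2 × 7.29×10⁻⁵ × sin 77° = 1.42×10⁻⁴ s⁻¹
Pressure gradient: |∂P/∂n| = 1000 Pa / 123000 m = 8.13×10⁻³ Pa/m
Geostrophic speed: V_g = |∂P/∂n|/(fρ) = 8.13×10⁻³/(1.42×10⁻⁴ × 1.23) = 46.5 m/s
Around a low, centrifugal force acts outward with Coriolis, so pressure-gradient force balances both:
(1/ρ)|∂P/∂n| = fV + V²/R  →  V² + fR·V − fR·V_g = 0
With fR = 1.42×10⁻⁴ × 1166×10³ m = 166 m/s:
V = [−fR + √((fR)² + 4 fR V_g)]/2 = [−166 + √(166² + 4×166×46.5)]/2 = 37.9 m/s
Subgeostrophic (V < V_g = 46.5 m/s), as expected around a low.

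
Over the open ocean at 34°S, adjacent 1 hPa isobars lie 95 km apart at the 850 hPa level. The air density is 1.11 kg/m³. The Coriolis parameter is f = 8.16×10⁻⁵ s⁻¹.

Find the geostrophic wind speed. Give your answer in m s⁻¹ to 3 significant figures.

11.6 m s⁻¹

Pressure gradient: |∂P/∂n| = 100 Pa / 95000 m = 1.05×10⁻³ Pa/m
Geostrophic balance (pressure-gradient force = Coriolis force):
V_g = (1/(fρ)) |∂P/∂n| = 1.05×10⁻³ / (8.16×10⁻⁵ × 1.11) = 11.6 m/s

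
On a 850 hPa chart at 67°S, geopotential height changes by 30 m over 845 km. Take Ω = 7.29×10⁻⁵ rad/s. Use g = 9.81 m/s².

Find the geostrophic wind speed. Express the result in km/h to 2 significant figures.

9.3 km/h

Coriolis parameter at 67°S:
f = 2Ω sin φ = 2 × 7.29×10⁻⁵ × sin 67° = 1.34×10⁻⁴ s⁻¹
Height gradient: |∂Z/∂n| = 30 m / 845000 m = 3.55×10⁻⁵
On a pressure surface, geostrophic balance gives V_g = (g/f)|∂Z/∂n|:
V_g = 9.81 × 3.55×10⁻⁵ / 1.34×10⁻⁴ = 2.60 m/s
Converting: 2.60 m/s × 3.6 = 9.3 km/h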